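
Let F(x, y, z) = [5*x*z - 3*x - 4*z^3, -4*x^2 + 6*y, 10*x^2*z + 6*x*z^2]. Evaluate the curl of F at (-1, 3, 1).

(∇×F)₁ = ∂F₃/∂y − ∂F₂/∂z = 0
(∇×F)₂ = ∂F₁/∂z − ∂F₃/∂x = -20*x*z + 5*x - 18*z^2
(∇×F)₃ = ∂F₂/∂x − ∂F₁/∂y = -8*x
∇×F = (0, -20*x*z + 5*x - 18*z^2, -8*x)
At (-1, 3, 1): (0, -3, 8).

(0, -3, 8)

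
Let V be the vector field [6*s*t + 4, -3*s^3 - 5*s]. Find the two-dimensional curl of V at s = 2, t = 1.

-53

∂V₂/∂s = -9*s^2 - 5
∂V₁/∂t = 6*s
Scalar curl = -9*s^2 - 6*s - 5
At (2, 1): -53.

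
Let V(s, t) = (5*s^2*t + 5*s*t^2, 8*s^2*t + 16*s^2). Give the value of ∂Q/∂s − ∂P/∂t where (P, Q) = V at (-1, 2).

-49

∂V₂/∂s = 16*s*t + 32*s
∂V₁/∂t = 5*s^2 + 10*s*t
Scalar curl = -5*s^2 + 6*s*t + 32*s
At (-1, 2): -49.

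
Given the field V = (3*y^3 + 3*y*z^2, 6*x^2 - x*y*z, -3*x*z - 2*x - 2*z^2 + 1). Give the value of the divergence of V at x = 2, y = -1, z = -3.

12

∂V₁/∂x = 0
∂V₂/∂y = -x*z
∂V₃/∂z = -3*x - 4*z
∇·V = -x*z - 3*x - 4*z
At (2, -1, -3): 12.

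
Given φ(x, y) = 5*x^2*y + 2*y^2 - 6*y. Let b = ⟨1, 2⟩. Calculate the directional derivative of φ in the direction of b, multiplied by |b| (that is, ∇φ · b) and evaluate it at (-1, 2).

∂φ/∂x = 10*x*y
∂φ/∂y = 5*x^2 + 4*y - 6
∇φ at (-1, 2) = (-20, 7)
∇φ · b = (-20)(1) + (7)(2) = -6

-6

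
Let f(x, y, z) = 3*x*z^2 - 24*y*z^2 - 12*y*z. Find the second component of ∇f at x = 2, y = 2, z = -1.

(∇f)_2 = ∂f/∂y = -24*z^2 - 12*z
At (2, 2, -1): -12.

-12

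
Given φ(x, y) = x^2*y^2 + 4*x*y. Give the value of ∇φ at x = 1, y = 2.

∂φ/∂x = 2*x*y^2 + 4*y
∂φ/∂y = 2*x^2*y + 4*x
∇φ = (2*x*y^2 + 4*y, 2*x^2*y + 4*x)
At (1, 2): (16, 8).

(16, 8)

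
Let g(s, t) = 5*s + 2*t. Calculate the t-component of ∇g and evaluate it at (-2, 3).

2

(∇g)_2 = ∂g/∂t = 2
At (-2, 3): 2.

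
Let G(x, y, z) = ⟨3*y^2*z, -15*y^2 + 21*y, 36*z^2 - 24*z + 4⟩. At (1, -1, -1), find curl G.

(∇×G)₁ = ∂G₃/∂y − ∂G₂/∂z = 0
(∇×G)₂ = ∂G₁/∂z − ∂G₃/∂x = 3*y^2
(∇×G)₃ = ∂G₂/∂x − ∂G₁/∂y = -6*y*z
∇×G = (0, 3*y^2, -6*y*z)
At (1, -1, -1): (0, 3, -6).

(0, 3, -6)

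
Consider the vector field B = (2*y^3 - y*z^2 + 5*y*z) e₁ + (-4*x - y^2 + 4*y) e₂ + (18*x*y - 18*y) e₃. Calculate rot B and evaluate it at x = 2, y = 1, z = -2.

(∇×B)₁ = ∂B₃/∂y − ∂B₂/∂z = 18*x - 18
(∇×B)₂ = ∂B₁/∂z − ∂B₃/∂x = -2*y*z - 13*y
(∇×B)₃ = ∂B₂/∂x − ∂B₁/∂y = -6*y^2 + z^2 - 5*z - 4
∇×B = (18*x - 18, -2*y*z - 13*y, -6*y^2 + z^2 - 5*z - 4)
At (2, 1, -2): (18, -9, 4).

(18, -9, 4)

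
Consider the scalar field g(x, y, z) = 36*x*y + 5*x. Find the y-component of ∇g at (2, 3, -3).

(∇g)_2 = ∂g/∂y = 36*x
At (2, 3, -3): 72.

72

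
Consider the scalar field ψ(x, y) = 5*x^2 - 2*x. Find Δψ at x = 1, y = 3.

∂²ψ/∂x² = 10
∂²ψ/∂y² = 0
∇²ψ = 10
At (1, 3): 10.

10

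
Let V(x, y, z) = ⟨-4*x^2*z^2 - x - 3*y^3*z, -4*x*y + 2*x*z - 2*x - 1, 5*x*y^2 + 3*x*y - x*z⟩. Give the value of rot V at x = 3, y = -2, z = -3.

(-57, 223, -108)

(∇×V)₁ = ∂V₃/∂y − ∂V₂/∂z = 10*x*y + x
(∇×V)₂ = ∂V₁/∂z − ∂V₃/∂x = -8*x^2*z - 3*y^3 - 5*y^2 - 3*y + z
(∇×V)₃ = ∂V₂/∂x − ∂V₁/∂y = 9*y^2*z - 4*y + 2*z - 2
∇×V = (10*x*y + x, -8*x^2*z - 3*y^3 - 5*y^2 - 3*y + z, 9*y^2*z - 4*y + 2*z - 2)
At (3, -2, -3): (-57, 223, -108).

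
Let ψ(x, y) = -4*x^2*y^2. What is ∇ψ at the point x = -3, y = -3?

∂ψ/∂x = -8*x*y^2
∂ψ/∂y = -8*x^2*y
∇ψ = (-8*x*y^2, -8*x^2*y)
At (-3, -3): (216, 216).

(216, 216)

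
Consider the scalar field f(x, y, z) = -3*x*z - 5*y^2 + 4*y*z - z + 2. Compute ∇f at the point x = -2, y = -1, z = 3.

(-9, 22, 1)

∂f/∂x = -3*z
∂f/∂y = -10*y + 4*z
∂f/∂z = -3*x + 4*y - 1
∇f = (-3*z, -10*y + 4*z, -3*x + 4*y - 1)
At (-2, -1, 3): (-9, 22, 1).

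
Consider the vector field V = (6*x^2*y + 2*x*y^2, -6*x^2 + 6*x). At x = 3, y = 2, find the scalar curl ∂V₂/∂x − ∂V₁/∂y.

∂V₂/∂x = -12*x + 6
∂V₁/∂y = 6*x^2 + 4*x*y
Scalar curl = -6*x^2 - 4*x*y - 12*x + 6
At (3, 2): -108.

-108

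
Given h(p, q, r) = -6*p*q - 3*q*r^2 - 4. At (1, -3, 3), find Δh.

18

∂²h/∂p² = 0
∂²h/∂q² = 0
∂²h/∂r² = -6*q
∇²h = -6*q
At (1, -3, 3): 18.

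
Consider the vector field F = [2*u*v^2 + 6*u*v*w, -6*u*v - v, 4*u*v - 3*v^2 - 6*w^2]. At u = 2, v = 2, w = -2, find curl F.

(∇×F)₁ = ∂F₃/∂v − ∂F₂/∂w = 4*u - 6*v
(∇×F)₂ = ∂F₁/∂w − ∂F₃/∂u = 6*u*v - 4*v
(∇×F)₃ = ∂F₂/∂u − ∂F₁/∂v = -4*u*v - 6*u*w - 6*v
∇×F = (4*u - 6*v, 6*u*v - 4*v, -4*u*v - 6*u*w - 6*v)
At (2, 2, -2): (-4, 16, -4).

(-4, 16, -4)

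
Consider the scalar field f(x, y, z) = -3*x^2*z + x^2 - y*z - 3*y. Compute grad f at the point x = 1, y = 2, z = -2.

∂f/∂x = -6*x*z + 2*x
∂f/∂y = -z - 3
∂f/∂z = -3*x^2 - y
∇f = (-6*x*z + 2*x, -z - 3, -3*x^2 - y)
At (1, 2, -2): (14, -1, -5).

(14, -1, -5)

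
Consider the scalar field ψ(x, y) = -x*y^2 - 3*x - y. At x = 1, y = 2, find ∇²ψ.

∂²ψ/∂x² = 0
∂²ψ/∂y² = -2*x
∇²ψ = -2*x
At (1, 2): -2.

-2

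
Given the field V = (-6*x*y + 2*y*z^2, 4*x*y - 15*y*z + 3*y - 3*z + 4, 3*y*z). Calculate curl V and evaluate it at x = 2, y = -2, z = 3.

(-18, -24, -14)

(∇×V)₁ = ∂V₃/∂y − ∂V₂/∂z = 15*y + 3*z + 3
(∇×V)₂ = ∂V₁/∂z − ∂V₃/∂x = 4*y*z
(∇×V)₃ = ∂V₂/∂x − ∂V₁/∂y = 6*x + 4*y - 2*z^2
∇×V = (15*y + 3*z + 3, 4*y*z, 6*x + 4*y - 2*z^2)
At (2, -2, 3): (-18, -24, -14).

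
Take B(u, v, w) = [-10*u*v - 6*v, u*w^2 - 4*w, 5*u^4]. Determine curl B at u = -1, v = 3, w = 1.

(∇×B)₁ = ∂B₃/∂v − ∂B₂/∂w = -2*u*w + 4
(∇×B)₂ = ∂B₁/∂w − ∂B₃/∂u = -20*u^3
(∇×B)₃ = ∂B₂/∂u − ∂B₁/∂v = 10*u + w^2 + 6
∇×B = (-2*u*w + 4, -20*u^3, 10*u + w^2 + 6)
At (-1, 3, 1): (6, 20, -3).

(6, 20, -3)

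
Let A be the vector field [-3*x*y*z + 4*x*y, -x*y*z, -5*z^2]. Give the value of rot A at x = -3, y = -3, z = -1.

(9, -27, 18)

(∇×A)₁ = ∂A₃/∂y − ∂A₂/∂z = x*y
(∇×A)₂ = ∂A₁/∂z − ∂A₃/∂x = -3*x*y
(∇×A)₃ = ∂A₂/∂x − ∂A₁/∂y = 3*x*z - 4*x - y*z
∇×A = (x*y, -3*x*y, 3*x*z - 4*x - y*z)
At (-3, -3, -1): (9, -27, 18).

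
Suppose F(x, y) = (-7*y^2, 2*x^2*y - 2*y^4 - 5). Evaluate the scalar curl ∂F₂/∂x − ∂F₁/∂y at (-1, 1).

∂F₂/∂x = 4*x*y
∂F₁/∂y = -14*y
Scalar curl = 4*x*y + 14*y
At (-1, 1): 10.

10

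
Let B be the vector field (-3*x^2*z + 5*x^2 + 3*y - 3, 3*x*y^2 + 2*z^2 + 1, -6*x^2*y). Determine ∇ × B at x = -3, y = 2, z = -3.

(∇×B)₁ = ∂B₃/∂y − ∂B₂/∂z = -6*x^2 - 4*z
(∇×B)₂ = ∂B₁/∂z − ∂B₃/∂x = -3*x^2 + 12*x*y
(∇×B)₃ = ∂B₂/∂x − ∂B₁/∂y = 3*y^2 - 3
∇×B = (-6*x^2 - 4*z, -3*x^2 + 12*x*y, 3*y^2 - 3)
At (-3, 2, -3): (-42, -99, 9).

(-42, -99, 9)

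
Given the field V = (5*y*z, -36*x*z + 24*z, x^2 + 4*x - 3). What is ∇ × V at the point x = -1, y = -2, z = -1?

(-60, -12, 41)

(∇×V)₁ = ∂V₃/∂y − ∂V₂/∂z = 36*x - 24
(∇×V)₂ = ∂V₁/∂z − ∂V₃/∂x = -2*x + 5*y - 4
(∇×V)₃ = ∂V₂/∂x − ∂V₁/∂y = -41*z
∇×V = (36*x - 24, -2*x + 5*y - 4, -41*z)
At (-1, -2, -1): (-60, -12, 41).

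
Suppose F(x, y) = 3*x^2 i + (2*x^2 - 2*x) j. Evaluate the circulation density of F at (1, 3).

∂F₂/∂x = 4*x - 2
∂F₁/∂y = 0
Scalar curl = 4*x - 2
At (1, 3): 2.

2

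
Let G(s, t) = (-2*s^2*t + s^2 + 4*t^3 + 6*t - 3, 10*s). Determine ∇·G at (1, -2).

∂G₁/∂s = -4*s*t + 2*s
∂G₂/∂t = 0
∇·G = -4*s*t + 2*s
At (1, -2): 10.

10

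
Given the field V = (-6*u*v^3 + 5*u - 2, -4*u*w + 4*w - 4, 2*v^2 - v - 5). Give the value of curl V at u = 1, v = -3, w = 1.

(-13, 0, 158)

(∇×V)₁ = ∂V₃/∂v − ∂V₂/∂w = 4*u + 4*v - 5
(∇×V)₂ = ∂V₁/∂w − ∂V₃/∂u = 0
(∇×V)₃ = ∂V₂/∂u − ∂V₁/∂v = 18*u*v^2 - 4*w
∇×V = (4*u + 4*v - 5, 0, 18*u*v^2 - 4*w)
At (1, -3, 1): (-13, 0, 158).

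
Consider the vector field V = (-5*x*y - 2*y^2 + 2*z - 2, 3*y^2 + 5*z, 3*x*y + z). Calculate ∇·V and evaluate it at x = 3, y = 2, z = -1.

∂V₁/∂x = -5*y
∂V₂/∂y = 6*y
∂V₃/∂z = 1
∇·V = y + 1
At (3, 2, -1): 3.

3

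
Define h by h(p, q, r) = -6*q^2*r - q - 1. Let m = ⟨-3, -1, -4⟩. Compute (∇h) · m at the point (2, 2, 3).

∂h/∂p = 0
∂h/∂q = -12*q*r - 1
∂h/∂r = -6*q^2
∇h at (2, 2, 3) = (0, -73, -24)
∇h · m = (0)(-3) + (-73)(-1) + (-24)(-4) = 169

169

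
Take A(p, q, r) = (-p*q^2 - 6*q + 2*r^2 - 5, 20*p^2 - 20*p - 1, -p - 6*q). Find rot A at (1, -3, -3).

(∇×A)₁ = ∂A₃/∂q − ∂A₂/∂r = -6
(∇×A)₂ = ∂A₁/∂r − ∂A₃/∂p = 4*r + 1
(∇×A)₃ = ∂A₂/∂p − ∂A₁/∂q = 2*p*q + 40*p - 14
∇×A = (-6, 4*r + 1, 2*p*q + 40*p - 14)
At (1, -3, -3): (-6, -11, 20).

(-6, -11, 20)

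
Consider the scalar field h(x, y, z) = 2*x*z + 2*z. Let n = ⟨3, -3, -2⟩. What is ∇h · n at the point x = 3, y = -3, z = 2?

-4

∂h/∂x = 2*z
∂h/∂y = 0
∂h/∂z = 2*x + 2
∇h at (3, -3, 2) = (4, 0, 8)
∇h · n = (4)(3) + (0)(-3) + (8)(-2) = -4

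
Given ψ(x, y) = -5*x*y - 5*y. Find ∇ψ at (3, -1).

(5, -20)

∂ψ/∂x = -5*y
∂ψ/∂y = -5*x - 5
∇ψ = (-5*y, -5*x - 5)
At (3, -1): (5, -20).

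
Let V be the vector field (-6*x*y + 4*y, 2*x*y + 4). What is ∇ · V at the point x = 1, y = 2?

-10

∂V₁/∂x = -6*y
∂V₂/∂y = 2*x
∇·V = 2*x - 6*y
At (1, 2): -10.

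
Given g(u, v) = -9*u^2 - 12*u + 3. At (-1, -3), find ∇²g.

∂²g/∂u² = -18
∂²g/∂v² = 0
∇²g = -18
At (-1, -3): -18.

-18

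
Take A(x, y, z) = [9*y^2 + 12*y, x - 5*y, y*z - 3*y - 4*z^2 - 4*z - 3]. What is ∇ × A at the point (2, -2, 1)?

(-2, 0, 25)

(∇×A)₁ = ∂A₃/∂y − ∂A₂/∂z = z - 3
(∇×A)₂ = ∂A₁/∂z − ∂A₃/∂x = 0
(∇×A)₃ = ∂A₂/∂x − ∂A₁/∂y = -18*y - 11
∇×A = (z - 3, 0, -18*y - 11)
At (2, -2, 1): (-2, 0, 25).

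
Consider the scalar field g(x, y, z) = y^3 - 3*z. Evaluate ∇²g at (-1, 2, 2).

12

∂²g/∂x² = 0
∂²g/∂y² = 6*y
∂²g/∂z² = 0
∇²g = 6*y
At (-1, 2, 2): 12.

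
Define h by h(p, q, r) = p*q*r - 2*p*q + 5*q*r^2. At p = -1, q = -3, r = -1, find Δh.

-30

∂²h/∂p² = 0
∂²h/∂q² = 0
∂²h/∂r² = 10*q
∇²h = 10*q
At (-1, -3, -1): -30.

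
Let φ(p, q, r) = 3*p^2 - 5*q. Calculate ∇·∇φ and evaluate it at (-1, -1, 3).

6

∂²φ/∂p² = 6
∂²φ/∂q² = 0
∂²φ/∂r² = 0
∇²φ = 6
At (-1, -1, 3): 6.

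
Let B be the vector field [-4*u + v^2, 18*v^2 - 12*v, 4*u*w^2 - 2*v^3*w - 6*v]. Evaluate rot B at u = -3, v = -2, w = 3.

(-78, -36, 4)

(∇×B)₁ = ∂B₃/∂v − ∂B₂/∂w = -6*v^2*w - 6
(∇×B)₂ = ∂B₁/∂w − ∂B₃/∂u = -4*w^2
(∇×B)₃ = ∂B₂/∂u − ∂B₁/∂v = -2*v
∇×B = (-6*v^2*w - 6, -4*w^2, -2*v)
At (-3, -2, 3): (-78, -36, 4).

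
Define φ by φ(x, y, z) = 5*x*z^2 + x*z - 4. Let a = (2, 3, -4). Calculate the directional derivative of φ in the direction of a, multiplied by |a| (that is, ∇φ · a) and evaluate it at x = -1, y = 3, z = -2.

-40

∂φ/∂x = 5*z^2 + z
∂φ/∂y = 0
∂φ/∂z = 10*x*z + x
∇φ at (-1, 3, -2) = (18, 0, 19)
∇φ · a = (18)(2) + (0)(3) + (19)(-4) = -40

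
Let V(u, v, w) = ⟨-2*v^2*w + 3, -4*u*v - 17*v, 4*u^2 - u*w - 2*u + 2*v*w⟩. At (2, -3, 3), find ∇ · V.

∂V₁/∂u = 0
∂V₂/∂v = -4*u - 17
∂V₃/∂w = -u + 2*v
∇·V = -5*u + 2*v - 17
At (2, -3, 3): -33.

-33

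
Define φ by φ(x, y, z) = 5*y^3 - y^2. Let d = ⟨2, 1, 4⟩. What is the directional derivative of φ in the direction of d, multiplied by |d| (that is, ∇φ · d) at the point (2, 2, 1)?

56

∂φ/∂x = 0
∂φ/∂y = 15*y^2 - 2*y
∂φ/∂z = 0
∇φ at (2, 2, 1) = (0, 56, 0)
∇φ · d = (0)(2) + (56)(1) + (0)(4) = 56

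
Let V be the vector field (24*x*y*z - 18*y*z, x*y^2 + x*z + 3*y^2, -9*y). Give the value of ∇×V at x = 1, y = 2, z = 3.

(∇×V)₁ = ∂V₃/∂y − ∂V₂/∂z = -x - 9
(∇×V)₂ = ∂V₁/∂z − ∂V₃/∂x = 24*x*y - 18*y
(∇×V)₃ = ∂V₂/∂x − ∂V₁/∂y = -24*x*z + y^2 + 19*z
∇×V = (-x - 9, 24*x*y - 18*y, -24*x*z + y^2 + 19*z)
At (1, 2, 3): (-10, 12, -11).

(-10, 12, -11)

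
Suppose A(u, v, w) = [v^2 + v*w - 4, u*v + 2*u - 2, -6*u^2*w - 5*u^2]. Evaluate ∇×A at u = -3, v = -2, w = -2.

(0, 40, 6)

(∇×A)₁ = ∂A₃/∂v − ∂A₂/∂w = 0
(∇×A)₂ = ∂A₁/∂w − ∂A₃/∂u = 12*u*w + 10*u + v
(∇×A)₃ = ∂A₂/∂u − ∂A₁/∂v = -v - w + 2
∇×A = (0, 12*u*w + 10*u + v, -v - w + 2)
At (-3, -2, -2): (0, 40, 6).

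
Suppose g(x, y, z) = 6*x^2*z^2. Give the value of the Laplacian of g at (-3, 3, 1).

120

∂²g/∂x² = 12*z^2
∂²g/∂y² = 0
∂²g/∂z² = 12*x^2
∇²g = 12*x^2 + 12*z^2
At (-3, 3, 1): 120.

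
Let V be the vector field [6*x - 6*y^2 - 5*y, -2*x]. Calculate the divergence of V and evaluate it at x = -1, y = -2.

∂V₁/∂x = 6
∂V₂/∂y = 0
∇·V = 6
At (-1, -2): 6.

6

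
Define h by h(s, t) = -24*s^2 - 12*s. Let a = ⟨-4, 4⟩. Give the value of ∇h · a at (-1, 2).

-144

∂h/∂s = -48*s - 12
∂h/∂t = 0
∇h at (-1, 2) = (36, 0)
∇h · a = (36)(-4) + (0)(4) = -144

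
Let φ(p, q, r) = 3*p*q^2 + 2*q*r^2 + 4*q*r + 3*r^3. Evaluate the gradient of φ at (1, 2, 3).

(12, 42, 113)

∂φ/∂p = 3*q^2
∂φ/∂q = 6*p*q + 2*r^2 + 4*r
∂φ/∂r = 4*q*r + 4*q + 9*r^2
∇φ = (3*q^2, 6*p*q + 2*r^2 + 4*r, 4*q*r + 4*q + 9*r^2)
At (1, 2, 3): (12, 42, 113).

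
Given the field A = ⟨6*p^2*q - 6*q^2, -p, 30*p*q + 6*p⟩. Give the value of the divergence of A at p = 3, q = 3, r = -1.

∂A₁/∂p = 12*p*q
∂A₂/∂q = 0
∂A₃/∂r = 0
∇·A = 12*p*q
At (3, 3, -1): 108.

108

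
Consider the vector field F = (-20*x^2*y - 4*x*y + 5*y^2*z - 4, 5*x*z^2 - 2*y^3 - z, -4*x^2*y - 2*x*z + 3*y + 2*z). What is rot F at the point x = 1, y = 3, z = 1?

(∇×F)₁ = ∂F₃/∂y − ∂F₂/∂z = -4*x^2 - 10*x*z + 4
(∇×F)₂ = ∂F₁/∂z − ∂F₃/∂x = 8*x*y + 5*y^2 + 2*z
(∇×F)₃ = ∂F₂/∂x − ∂F₁/∂y = 20*x^2 + 4*x - 10*y*z + 5*z^2
∇×F = (-4*x^2 - 10*x*z + 4, 8*x*y + 5*y^2 + 2*z, 20*x^2 + 4*x - 10*y*z + 5*z^2)
At (1, 3, 1): (-10, 71, -1).

(-10, 71, -1)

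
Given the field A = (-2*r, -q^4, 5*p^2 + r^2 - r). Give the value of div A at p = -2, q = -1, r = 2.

7

∂A₁/∂p = 0
∂A₂/∂q = -4*q^3
∂A₃/∂r = 2*r - 1
∇·A = -4*q^3 + 2*r - 1
At (-2, -1, 2): 7.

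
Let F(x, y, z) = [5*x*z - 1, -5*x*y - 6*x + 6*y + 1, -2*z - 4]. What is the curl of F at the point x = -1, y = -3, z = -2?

(0, -5, 9)

(∇×F)₁ = ∂F₃/∂y − ∂F₂/∂z = 0
(∇×F)₂ = ∂F₁/∂z − ∂F₃/∂x = 5*x
(∇×F)₃ = ∂F₂/∂x − ∂F₁/∂y = -5*y - 6
∇×F = (0, 5*x, -5*y - 6)
At (-1, -3, -2): (0, -5, 9).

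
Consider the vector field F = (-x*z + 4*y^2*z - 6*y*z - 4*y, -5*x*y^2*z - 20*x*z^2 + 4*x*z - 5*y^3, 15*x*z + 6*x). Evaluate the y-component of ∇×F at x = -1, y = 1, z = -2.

(∇×F)_2 = ∂F₁/∂z − ∂F₃/∂x
= -x + 4*y^2 - 6*y − (15*z + 6)
= -x + 4*y^2 - 6*y - 15*z - 6
At (-1, 1, -2): 23.

23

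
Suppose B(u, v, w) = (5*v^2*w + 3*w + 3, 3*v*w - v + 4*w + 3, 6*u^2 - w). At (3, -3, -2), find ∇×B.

(5, 12, -60)

(∇×B)₁ = ∂B₃/∂v − ∂B₂/∂w = -3*v - 4
(∇×B)₂ = ∂B₁/∂w − ∂B₃/∂u = -12*u + 5*v^2 + 3
(∇×B)₃ = ∂B₂/∂u − ∂B₁/∂v = -10*v*w
∇×B = (-3*v - 4, -12*u + 5*v^2 + 3, -10*v*w)
At (3, -3, -2): (5, 12, -60).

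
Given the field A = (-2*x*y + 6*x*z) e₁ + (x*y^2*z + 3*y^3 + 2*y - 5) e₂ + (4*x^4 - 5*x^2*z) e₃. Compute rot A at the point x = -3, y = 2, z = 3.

(∇×A)₁ = ∂A₃/∂y − ∂A₂/∂z = -x*y^2
(∇×A)₂ = ∂A₁/∂z − ∂A₃/∂x = -16*x^3 + 10*x*z + 6*x
(∇×A)₃ = ∂A₂/∂x − ∂A₁/∂y = 2*x + y^2*z
∇×A = (-x*y^2, -16*x^3 + 10*x*z + 6*x, 2*x + y^2*z)
At (-3, 2, 3): (12, 324, 6).

(12, 324, 6)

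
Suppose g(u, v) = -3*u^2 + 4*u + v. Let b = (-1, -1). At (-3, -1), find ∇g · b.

-23

∂g/∂u = -6*u + 4
∂g/∂v = 1
∇g at (-3, -1) = (22, 1)
∇g · b = (22)(-1) + (1)(-1) = -23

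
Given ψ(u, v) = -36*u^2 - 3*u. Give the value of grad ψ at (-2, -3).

∂ψ/∂u = -72*u - 3
∂ψ/∂v = 0
∇ψ = (-72*u - 3, 0)
At (-2, -3): (141, 0).

(141, 0)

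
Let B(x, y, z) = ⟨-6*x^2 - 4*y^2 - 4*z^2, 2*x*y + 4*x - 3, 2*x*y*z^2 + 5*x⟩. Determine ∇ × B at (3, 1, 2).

(∇×B)₁ = ∂B₃/∂y − ∂B₂/∂z = 2*x*z^2
(∇×B)₂ = ∂B₁/∂z − ∂B₃/∂x = -2*y*z^2 - 8*z - 5
(∇×B)₃ = ∂B₂/∂x − ∂B₁/∂y = 10*y + 4
∇×B = (2*x*z^2, -2*y*z^2 - 8*z - 5, 10*y + 4)
At (3, 1, 2): (24, -29, 14).

(24, -29, 14)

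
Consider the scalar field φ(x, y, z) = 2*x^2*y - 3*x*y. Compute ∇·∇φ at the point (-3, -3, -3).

-12

∂²φ/∂x² = 4*y
∂²φ/∂y² = 0
∂²φ/∂z² = 0
∇²φ = 4*y
At (-3, -3, -3): -12.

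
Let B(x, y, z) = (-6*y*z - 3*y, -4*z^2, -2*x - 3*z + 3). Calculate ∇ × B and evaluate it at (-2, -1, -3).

(-24, 8, -15)

(∇×B)₁ = ∂B₃/∂y − ∂B₂/∂z = 8*z
(∇×B)₂ = ∂B₁/∂z − ∂B₃/∂x = -6*y + 2
(∇×B)₃ = ∂B₂/∂x − ∂B₁/∂y = 6*z + 3
∇×B = (8*z, -6*y + 2, 6*z + 3)
At (-2, -1, -3): (-24, 8, -15).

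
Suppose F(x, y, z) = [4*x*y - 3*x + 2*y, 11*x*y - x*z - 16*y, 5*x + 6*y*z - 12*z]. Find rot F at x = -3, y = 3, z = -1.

(-9, -5, 44)

(∇×F)₁ = ∂F₃/∂y − ∂F₂/∂z = x + 6*z
(∇×F)₂ = ∂F₁/∂z − ∂F₃/∂x = -5
(∇×F)₃ = ∂F₂/∂x − ∂F₁/∂y = -4*x + 11*y - z - 2
∇×F = (x + 6*z, -5, -4*x + 11*y - z - 2)
At (-3, 3, -1): (-9, -5, 44).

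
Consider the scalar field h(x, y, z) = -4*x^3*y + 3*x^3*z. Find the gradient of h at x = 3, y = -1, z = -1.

∂h/∂x = -12*x^2*y + 9*x^2*z
∂h/∂y = -4*x^3
∂h/∂z = 3*x^3
∇h = (-12*x^2*y + 9*x^2*z, -4*x^3, 3*x^3)
At (3, -1, -1): (27, -108, 81).

(27, -108, 81)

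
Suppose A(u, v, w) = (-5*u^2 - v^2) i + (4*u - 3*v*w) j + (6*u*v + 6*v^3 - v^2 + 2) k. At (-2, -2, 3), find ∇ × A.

(∇×A)₁ = ∂A₃/∂v − ∂A₂/∂w = 6*u + 18*v^2 + v
(∇×A)₂ = ∂A₁/∂w − ∂A₃/∂u = -6*v
(∇×A)₃ = ∂A₂/∂u − ∂A₁/∂v = 2*v + 4
∇×A = (6*u + 18*v^2 + v, -6*v, 2*v + 4)
At (-2, -2, 3): (58, 12, 0).

(58, 12, 0)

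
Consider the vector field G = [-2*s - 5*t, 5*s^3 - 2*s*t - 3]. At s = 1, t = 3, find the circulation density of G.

∂G₂/∂s = 15*s^2 - 2*t
∂G₁/∂t = -5
Scalar curl = 15*s^2 - 2*t + 5
At (1, 3): 14.

14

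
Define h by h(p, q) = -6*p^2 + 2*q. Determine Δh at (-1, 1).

-12

∂²h/∂p² = -12
∂²h/∂q² = 0
∇²h = -12
At (-1, 1): -12.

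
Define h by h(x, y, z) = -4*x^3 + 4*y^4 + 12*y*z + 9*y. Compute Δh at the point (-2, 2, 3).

240

∂²h/∂x² = -24*x
∂²h/∂y² = 48*y^2
∂²h/∂z² = 0
∇²h = -24*x + 48*y^2
At (-2, 2, 3): 240.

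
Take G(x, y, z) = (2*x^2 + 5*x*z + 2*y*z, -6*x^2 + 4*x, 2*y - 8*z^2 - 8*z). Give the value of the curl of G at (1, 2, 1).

(2, 9, -10)

(∇×G)₁ = ∂G₃/∂y − ∂G₂/∂z = 2
(∇×G)₂ = ∂G₁/∂z − ∂G₃/∂x = 5*x + 2*y
(∇×G)₃ = ∂G₂/∂x − ∂G₁/∂y = -12*x - 2*z + 4
∇×G = (2, 5*x + 2*y, -12*x - 2*z + 4)
At (1, 2, 1): (2, 9, -10).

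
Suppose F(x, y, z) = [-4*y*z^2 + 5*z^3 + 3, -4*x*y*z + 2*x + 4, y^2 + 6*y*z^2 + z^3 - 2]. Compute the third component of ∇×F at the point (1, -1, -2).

(∇×F)_3 = ∂F₂/∂x − ∂F₁/∂y
= -4*y*z + 2 − (-4*z^2)
= -4*y*z + 4*z^2 + 2
At (1, -1, -2): 10.

10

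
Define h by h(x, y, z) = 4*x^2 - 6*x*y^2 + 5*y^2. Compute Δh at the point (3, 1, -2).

-18

∂²h/∂x² = 8
∂²h/∂y² = 2*(-6*x + 5)
∂²h/∂z² = 0
∇²h = -12*x + 18
At (3, 1, -2): -18.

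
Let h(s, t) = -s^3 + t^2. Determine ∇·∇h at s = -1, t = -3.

∂²h/∂s² = -6*s
∂²h/∂t² = 2
∇²h = -6*s + 2
At (-1, -3): 8.

8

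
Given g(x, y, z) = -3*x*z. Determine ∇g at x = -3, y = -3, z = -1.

∂g/∂x = -3*z
∂g/∂y = 0
∂g/∂z = -3*x
∇g = (-3*z, 0, -3*x)
At (-3, -3, -1): (3, 0, 9).

(3, 0, 9)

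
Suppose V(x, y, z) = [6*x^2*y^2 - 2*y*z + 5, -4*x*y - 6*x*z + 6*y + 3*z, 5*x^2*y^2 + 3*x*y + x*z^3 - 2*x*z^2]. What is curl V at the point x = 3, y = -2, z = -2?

(-156, -94, 232)

(∇×V)₁ = ∂V₃/∂y − ∂V₂/∂z = 10*x^2*y + 9*x - 3
(∇×V)₂ = ∂V₁/∂z − ∂V₃/∂x = -10*x*y^2 - 5*y - z^3 + 2*z^2
(∇×V)₃ = ∂V₂/∂x − ∂V₁/∂y = -12*x^2*y - 4*y - 4*z
∇×V = (10*x^2*y + 9*x - 3, -10*x*y^2 - 5*y - z^3 + 2*z^2, -12*x^2*y - 4*y - 4*z)
At (3, -2, -2): (-156, -94, 232).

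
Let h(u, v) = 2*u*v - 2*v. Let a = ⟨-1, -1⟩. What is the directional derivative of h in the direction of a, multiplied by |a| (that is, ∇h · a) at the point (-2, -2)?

∂h/∂u = 2*v
∂h/∂v = 2*u - 2
∇h at (-2, -2) = (-4, -6)
∇h · a = (-4)(-1) + (-6)(-1) = 10

10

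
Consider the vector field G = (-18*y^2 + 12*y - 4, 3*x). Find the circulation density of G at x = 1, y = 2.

63

∂G₂/∂x = 3
∂G₁/∂y = -36*y + 12
Scalar curl = 36*y - 9
At (1, 2): 63.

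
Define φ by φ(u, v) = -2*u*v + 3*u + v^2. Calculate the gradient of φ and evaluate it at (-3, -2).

(7, 2)

∂φ/∂u = -2*v + 3
∂φ/∂v = -2*u + 2*v
∇φ = (-2*v + 3, -2*u + 2*v)
At (-3, -2): (7, 2).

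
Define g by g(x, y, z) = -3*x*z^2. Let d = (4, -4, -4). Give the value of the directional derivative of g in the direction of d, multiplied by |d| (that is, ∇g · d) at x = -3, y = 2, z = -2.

∂g/∂x = -3*z^2
∂g/∂y = 0
∂g/∂z = -6*x*z
∇g at (-3, 2, -2) = (-12, 0, -36)
∇g · d = (-12)(4) + (0)(-4) + (-36)(-4) = 96

96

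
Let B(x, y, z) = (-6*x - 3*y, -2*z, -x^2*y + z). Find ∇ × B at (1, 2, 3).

(∇×B)₁ = ∂B₃/∂y − ∂B₂/∂z = -x^2 + 2
(∇×B)₂ = ∂B₁/∂z − ∂B₃/∂x = 2*x*y
(∇×B)₃ = ∂B₂/∂x − ∂B₁/∂y = 3
∇×B = (-x^2 + 2, 2*x*y, 3)
At (1, 2, 3): (1, 4, 3).

(1, 4, 3)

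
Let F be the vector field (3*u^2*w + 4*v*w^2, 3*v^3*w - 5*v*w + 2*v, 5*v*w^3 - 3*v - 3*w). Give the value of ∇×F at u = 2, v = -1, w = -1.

(∇×F)₁ = ∂F₃/∂v − ∂F₂/∂w = -3*v^3 + 5*v + 5*w^3 - 3
(∇×F)₂ = ∂F₁/∂w − ∂F₃/∂u = 3*u^2 + 8*v*w
(∇×F)₃ = ∂F₂/∂u − ∂F₁/∂v = -4*w^2
∇×F = (-3*v^3 + 5*v + 5*w^3 - 3, 3*u^2 + 8*v*w, -4*w^2)
At (2, -1, -1): (-10, 20, -4).

(-10, 20, -4)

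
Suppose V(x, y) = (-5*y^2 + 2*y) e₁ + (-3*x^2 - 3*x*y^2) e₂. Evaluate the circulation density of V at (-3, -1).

3

∂V₂/∂x = -6*x - 3*y^2
∂V₁/∂y = -10*y + 2
Scalar curl = -6*x - 3*y^2 + 10*y - 2
At (-3, -1): 3.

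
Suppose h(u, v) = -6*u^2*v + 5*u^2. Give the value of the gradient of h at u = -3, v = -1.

∂h/∂u = -12*u*v + 10*u
∂h/∂v = -6*u^2
∇h = (-12*u*v + 10*u, -6*u^2)
At (-3, -1): (-66, -54).

(-66, -54)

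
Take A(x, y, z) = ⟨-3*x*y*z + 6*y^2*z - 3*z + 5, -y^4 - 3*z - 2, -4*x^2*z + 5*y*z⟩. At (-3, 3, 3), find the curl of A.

(18, 6, -135)

(∇×A)₁ = ∂A₃/∂y − ∂A₂/∂z = 5*z + 3
(∇×A)₂ = ∂A₁/∂z − ∂A₃/∂x = -3*x*y + 8*x*z + 6*y^2 - 3
(∇×A)₃ = ∂A₂/∂x − ∂A₁/∂y = 3*x*z - 12*y*z
∇×A = (5*z + 3, -3*x*y + 8*x*z + 6*y^2 - 3, 3*x*z - 12*y*z)
At (-3, 3, 3): (18, 6, -135).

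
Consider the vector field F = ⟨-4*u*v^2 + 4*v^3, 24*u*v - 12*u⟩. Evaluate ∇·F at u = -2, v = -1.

∂F₁/∂u = -4*v^2
∂F₂/∂v = 24*u
∇·F = 24*u - 4*v^2
At (-2, -1): -52.

-52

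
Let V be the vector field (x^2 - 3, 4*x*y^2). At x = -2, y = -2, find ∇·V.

28

∂V₁/∂x = 2*x
∂V₂/∂y = 8*x*y
∇·V = 8*x*y + 2*x
At (-2, -2): 28.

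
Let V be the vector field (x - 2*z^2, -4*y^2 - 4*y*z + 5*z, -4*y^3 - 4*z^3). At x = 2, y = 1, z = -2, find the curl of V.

(∇×V)₁ = ∂V₃/∂y − ∂V₂/∂z = -12*y^2 + 4*y - 5
(∇×V)₂ = ∂V₁/∂z − ∂V₃/∂x = -4*z
(∇×V)₃ = ∂V₂/∂x − ∂V₁/∂y = 0
∇×V = (-12*y^2 + 4*y - 5, -4*z, 0)
At (2, 1, -2): (-13, 8, 0).

(-13, 8, 0)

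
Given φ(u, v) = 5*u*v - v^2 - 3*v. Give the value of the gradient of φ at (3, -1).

∂φ/∂u = 5*v
∂φ/∂v = 5*u - 2*v - 3
∇φ = (5*v, 5*u - 2*v - 3)
At (3, -1): (-5, 14).

(-5, 14)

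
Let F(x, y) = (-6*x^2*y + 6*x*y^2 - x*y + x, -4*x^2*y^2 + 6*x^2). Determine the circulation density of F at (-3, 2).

183

∂F₂/∂x = -8*x*y^2 + 12*x
∂F₁/∂y = -6*x^2 + 12*x*y - x
Scalar curl = 6*x^2 - 8*x*y^2 - 12*x*y + 13*x
At (-3, 2): 183.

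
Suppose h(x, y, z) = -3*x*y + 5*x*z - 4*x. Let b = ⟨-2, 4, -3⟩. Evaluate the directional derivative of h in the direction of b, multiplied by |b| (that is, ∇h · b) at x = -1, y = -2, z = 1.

∂h/∂x = -3*y + 5*z - 4
∂h/∂y = -3*x
∂h/∂z = 5*x
∇h at (-1, -2, 1) = (7, 3, -5)
∇h · b = (7)(-2) + (3)(4) + (-5)(-3) = 13

13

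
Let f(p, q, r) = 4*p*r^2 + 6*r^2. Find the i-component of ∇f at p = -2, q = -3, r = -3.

(∇f)_1 = ∂f/∂p = 4*r^2
At (-2, -3, -3): 36.

36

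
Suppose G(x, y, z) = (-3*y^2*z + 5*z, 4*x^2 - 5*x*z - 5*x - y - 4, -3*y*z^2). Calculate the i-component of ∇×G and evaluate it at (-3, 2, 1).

-18

(∇×G)_1 = ∂G₃/∂y − ∂G₂/∂z
= -3*z^2 − (-5*x)
= 5*x - 3*z^2
At (-3, 2, 1): -18.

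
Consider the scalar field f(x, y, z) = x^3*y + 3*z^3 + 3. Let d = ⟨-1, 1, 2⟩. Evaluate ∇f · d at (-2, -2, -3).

∂f/∂x = 3*x^2*y
∂f/∂y = x^3
∂f/∂z = 9*z^2
∇f at (-2, -2, -3) = (-24, -8, 81)
∇f · d = (-24)(-1) + (-8)(1) + (81)(2) = 178

178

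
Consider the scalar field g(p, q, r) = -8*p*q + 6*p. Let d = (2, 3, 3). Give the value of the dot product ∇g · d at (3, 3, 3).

∂g/∂p = -8*q + 6
∂g/∂q = -8*p
∂g/∂r = 0
∇g at (3, 3, 3) = (-18, -24, 0)
∇g · d = (-18)(2) + (-24)(3) + (0)(3) = -108

-108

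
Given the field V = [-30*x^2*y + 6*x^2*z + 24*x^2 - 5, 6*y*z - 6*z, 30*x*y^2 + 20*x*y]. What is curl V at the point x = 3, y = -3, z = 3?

(-456, -156, 270)

(∇×V)₁ = ∂V₃/∂y − ∂V₂/∂z = 60*x*y + 20*x - 6*y + 6
(∇×V)₂ = ∂V₁/∂z − ∂V₃/∂x = 6*x^2 - 30*y^2 - 20*y
(∇×V)₃ = ∂V₂/∂x − ∂V₁/∂y = 30*x^2
∇×V = (60*x*y + 20*x - 6*y + 6, 6*x^2 - 30*y^2 - 20*y, 30*x^2)
At (3, -3, 3): (-456, -156, 270).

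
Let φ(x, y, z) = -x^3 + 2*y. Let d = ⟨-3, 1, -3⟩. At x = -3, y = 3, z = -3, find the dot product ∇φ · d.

∂φ/∂x = -3*x^2
∂φ/∂y = 2
∂φ/∂z = 0
∇φ at (-3, 3, -3) = (-27, 2, 0)
∇φ · d = (-27)(-3) + (2)(1) + (0)(-3) = 83

83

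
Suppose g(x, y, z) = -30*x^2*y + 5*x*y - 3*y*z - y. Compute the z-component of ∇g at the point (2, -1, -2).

(∇g)_3 = ∂g/∂z = -3*y
At (2, -1, -2): 3.

3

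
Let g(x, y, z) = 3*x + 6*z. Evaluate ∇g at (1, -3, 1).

(3, 0, 6)

∂g/∂x = 3
∂g/∂y = 0
∂g/∂z = 6
∇g = (3, 0, 6)
At (1, -3, 1): (3, 0, 6).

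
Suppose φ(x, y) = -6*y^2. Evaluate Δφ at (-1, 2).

-12

∂²φ/∂x² = 0
∂²φ/∂y² = -12
∇²φ = -12
At (-1, 2): -12.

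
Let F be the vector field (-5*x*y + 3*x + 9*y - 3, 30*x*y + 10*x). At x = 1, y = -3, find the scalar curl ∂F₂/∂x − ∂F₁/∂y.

-84

∂F₂/∂x = 30*y + 10
∂F₁/∂y = -5*x + 9
Scalar curl = 5*x + 30*y + 1
At (1, -3): -84.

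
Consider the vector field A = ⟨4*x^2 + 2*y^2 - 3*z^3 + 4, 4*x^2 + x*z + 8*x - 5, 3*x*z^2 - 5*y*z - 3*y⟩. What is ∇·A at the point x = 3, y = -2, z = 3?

88

∂A₁/∂x = 8*x
∂A₂/∂y = 0
∂A₃/∂z = 6*x*z - 5*y
∇·A = 6*x*z + 8*x - 5*y
At (3, -2, 3): 88.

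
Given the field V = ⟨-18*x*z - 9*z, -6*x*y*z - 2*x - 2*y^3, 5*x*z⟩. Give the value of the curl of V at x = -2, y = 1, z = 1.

(-12, 22, -8)

(∇×V)₁ = ∂V₃/∂y − ∂V₂/∂z = 6*x*y
(∇×V)₂ = ∂V₁/∂z − ∂V₃/∂x = -18*x - 5*z - 9
(∇×V)₃ = ∂V₂/∂x − ∂V₁/∂y = -6*y*z - 2
∇×V = (6*x*y, -18*x - 5*z - 9, -6*y*z - 2)
At (-2, 1, 1): (-12, 22, -8).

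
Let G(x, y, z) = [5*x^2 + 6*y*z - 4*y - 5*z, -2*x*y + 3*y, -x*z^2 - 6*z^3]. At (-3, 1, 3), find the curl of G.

(∇×G)₁ = ∂G₃/∂y − ∂G₂/∂z = 0
(∇×G)₂ = ∂G₁/∂z − ∂G₃/∂x = 6*y + z^2 - 5
(∇×G)₃ = ∂G₂/∂x − ∂G₁/∂y = -2*y - 6*z + 4
∇×G = (0, 6*y + z^2 - 5, -2*y - 6*z + 4)
At (-3, 1, 3): (0, 10, -16).

(0, 10, -16)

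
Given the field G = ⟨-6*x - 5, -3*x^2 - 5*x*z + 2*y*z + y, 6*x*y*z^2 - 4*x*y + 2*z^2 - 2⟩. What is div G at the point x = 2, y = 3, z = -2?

∂G₁/∂x = -6
∂G₂/∂y = 2*z + 1
∂G₃/∂z = 12*x*y*z + 4*z
∇·G = 12*x*y*z + 6*z - 5
At (2, 3, -2): -161.

-161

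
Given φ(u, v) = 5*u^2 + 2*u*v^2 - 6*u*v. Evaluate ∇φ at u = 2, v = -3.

(56, -36)

∂φ/∂u = 10*u + 2*v^2 - 6*v
∂φ/∂v = 4*u*v - 6*u
∇φ = (10*u + 2*v^2 - 6*v, 4*u*v - 6*u)
At (2, -3): (56, -36).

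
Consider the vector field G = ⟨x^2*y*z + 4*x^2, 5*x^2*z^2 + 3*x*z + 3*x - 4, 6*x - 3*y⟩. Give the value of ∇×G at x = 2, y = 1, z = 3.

(-129, -2, 180)

(∇×G)₁ = ∂G₃/∂y − ∂G₂/∂z = -10*x^2*z - 3*x - 3
(∇×G)₂ = ∂G₁/∂z − ∂G₃/∂x = x^2*y - 6
(∇×G)₃ = ∂G₂/∂x − ∂G₁/∂y = -x^2*z + 10*x*z^2 + 3*z + 3
∇×G = (-10*x^2*z - 3*x - 3, x^2*y - 6, -x^2*z + 10*x*z^2 + 3*z + 3)
At (2, 1, 3): (-129, -2, 180).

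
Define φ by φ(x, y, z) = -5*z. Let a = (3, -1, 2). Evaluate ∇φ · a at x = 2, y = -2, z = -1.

∂φ/∂x = 0
∂φ/∂y = 0
∂φ/∂z = -5
∇φ at (2, -2, -1) = (0, 0, -5)
∇φ · a = (0)(3) + (0)(-1) + (-5)(2) = -10

-10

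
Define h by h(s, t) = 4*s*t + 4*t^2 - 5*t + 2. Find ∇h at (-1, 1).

∂h/∂s = 4*t
∂h/∂t = 4*s + 8*t - 5
∇h = (4*t, 4*s + 8*t - 5)
At (-1, 1): (4, -1).

(4, -1)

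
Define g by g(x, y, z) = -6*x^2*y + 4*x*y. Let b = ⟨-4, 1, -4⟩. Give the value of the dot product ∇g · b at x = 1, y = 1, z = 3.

∂g/∂x = -12*x*y + 4*y
∂g/∂y = -6*x^2 + 4*x
∂g/∂z = 0
∇g at (1, 1, 3) = (-8, -2, 0)
∇g · b = (-8)(-4) + (-2)(1) + (0)(-4) = 30

30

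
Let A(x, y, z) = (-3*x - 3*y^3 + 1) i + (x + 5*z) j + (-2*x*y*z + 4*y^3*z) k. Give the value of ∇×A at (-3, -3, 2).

(∇×A)₁ = ∂A₃/∂y − ∂A₂/∂z = -2*x*z + 12*y^2*z - 5
(∇×A)₂ = ∂A₁/∂z − ∂A₃/∂x = 2*y*z
(∇×A)₃ = ∂A₂/∂x − ∂A₁/∂y = 9*y^2 + 1
∇×A = (-2*x*z + 12*y^2*z - 5, 2*y*z, 9*y^2 + 1)
At (-3, -3, 2): (223, -12, 82).

(223, -12, 82)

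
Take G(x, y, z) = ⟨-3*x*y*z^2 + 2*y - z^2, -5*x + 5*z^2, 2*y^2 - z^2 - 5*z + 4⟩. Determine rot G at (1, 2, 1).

(-2, -14, -4)

(∇×G)₁ = ∂G₃/∂y − ∂G₂/∂z = 4*y - 10*z
(∇×G)₂ = ∂G₁/∂z − ∂G₃/∂x = -6*x*y*z - 2*z
(∇×G)₃ = ∂G₂/∂x − ∂G₁/∂y = 3*x*z^2 - 7
∇×G = (4*y - 10*z, -6*x*y*z - 2*z, 3*x*z^2 - 7)
At (1, 2, 1): (-2, -14, -4).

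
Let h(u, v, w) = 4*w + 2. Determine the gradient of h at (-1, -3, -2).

(0, 0, 4)

∂h/∂u = 0
∂h/∂v = 0
∂h/∂w = 4
∇h = (0, 0, 4)
At (-1, -3, -2): (0, 0, 4).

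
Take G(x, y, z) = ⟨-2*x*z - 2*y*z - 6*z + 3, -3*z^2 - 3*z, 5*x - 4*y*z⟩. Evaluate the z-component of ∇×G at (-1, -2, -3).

(∇×G)_3 = ∂G₂/∂x − ∂G₁/∂y
= 0 − (-2*z)
= 2*z
At (-1, -2, -3): -6.

-6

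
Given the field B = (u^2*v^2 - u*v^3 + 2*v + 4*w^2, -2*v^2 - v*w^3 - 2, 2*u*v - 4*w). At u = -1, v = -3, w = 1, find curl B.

(-11, 14, -23)

(∇×B)₁ = ∂B₃/∂v − ∂B₂/∂w = 2*u + 3*v*w^2
(∇×B)₂ = ∂B₁/∂w − ∂B₃/∂u = -2*v + 8*w
(∇×B)₃ = ∂B₂/∂u − ∂B₁/∂v = -2*u^2*v + 3*u*v^2 - 2
∇×B = (2*u + 3*v*w^2, -2*v + 8*w, -2*u^2*v + 3*u*v^2 - 2)
At (-1, -3, 1): (-11, 14, -23).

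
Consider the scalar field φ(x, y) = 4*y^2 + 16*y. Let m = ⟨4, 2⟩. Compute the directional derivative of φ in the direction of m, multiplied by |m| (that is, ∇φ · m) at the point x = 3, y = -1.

∂φ/∂x = 0
∂φ/∂y = 8*y + 16
∇φ at (3, -1) = (0, 8)
∇φ · m = (0)(4) + (8)(2) = 16

16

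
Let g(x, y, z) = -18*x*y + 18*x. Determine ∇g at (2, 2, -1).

(-18, -36, 0)

∂g/∂x = -18*y + 18
∂g/∂y = -18*x
∂g/∂z = 0
∇g = (-18*y + 18, -18*x, 0)
At (2, 2, -1): (-18, -36, 0).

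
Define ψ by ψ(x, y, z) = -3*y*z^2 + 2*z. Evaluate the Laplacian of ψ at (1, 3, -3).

-18

∂²ψ/∂x² = 0
∂²ψ/∂y² = 0
∂²ψ/∂z² = -6*y
∇²ψ = -6*y
At (1, 3, -3): -18.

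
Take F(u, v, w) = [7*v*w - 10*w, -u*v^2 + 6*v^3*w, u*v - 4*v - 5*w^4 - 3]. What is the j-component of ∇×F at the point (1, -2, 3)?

(∇×F)_2 = ∂F₁/∂w − ∂F₃/∂u
= 7*v - 10 − (v)
= 6*v - 10
At (1, -2, 3): -22.

-22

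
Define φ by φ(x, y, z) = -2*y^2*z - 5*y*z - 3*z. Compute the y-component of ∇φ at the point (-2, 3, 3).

(∇φ)_2 = ∂φ/∂y = -4*y*z - 5*z
At (-2, 3, 3): -51.

-51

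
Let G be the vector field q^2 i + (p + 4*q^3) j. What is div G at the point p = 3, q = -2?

∂G₁/∂p = 0
∂G₂/∂q = 12*q^2
∇·G = 12*q^2
At (3, -2): 48.

48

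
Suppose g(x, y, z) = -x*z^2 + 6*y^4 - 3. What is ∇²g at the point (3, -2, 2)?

∂²g/∂x² = 0
∂²g/∂y² = 72*y^2
∂²g/∂z² = -2*x
∇²g = -2*x + 72*y^2
At (3, -2, 2): 282.

282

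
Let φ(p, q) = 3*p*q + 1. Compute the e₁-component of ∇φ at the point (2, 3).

9

(∇φ)_1 = ∂φ/∂p = 3*q
At (2, 3): 9.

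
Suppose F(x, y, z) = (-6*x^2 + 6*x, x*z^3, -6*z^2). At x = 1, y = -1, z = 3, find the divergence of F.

-42

∂F₁/∂x = -12*x + 6
∂F₂/∂y = 0
∂F₃/∂z = -12*z
∇·F = -12*x - 12*z + 6
At (1, -1, 3): -42.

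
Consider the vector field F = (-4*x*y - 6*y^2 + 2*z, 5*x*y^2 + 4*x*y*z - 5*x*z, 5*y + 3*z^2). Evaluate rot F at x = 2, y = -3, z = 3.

(∇×F)₁ = ∂F₃/∂y − ∂F₂/∂z = -4*x*y + 5*x + 5
(∇×F)₂ = ∂F₁/∂z − ∂F₃/∂x = 2
(∇×F)₃ = ∂F₂/∂x − ∂F₁/∂y = 4*x + 5*y^2 + 4*y*z + 12*y - 5*z
∇×F = (-4*x*y + 5*x + 5, 2, 4*x + 5*y^2 + 4*y*z + 12*y - 5*z)
At (2, -3, 3): (39, 2, -34).

(39, 2, -34)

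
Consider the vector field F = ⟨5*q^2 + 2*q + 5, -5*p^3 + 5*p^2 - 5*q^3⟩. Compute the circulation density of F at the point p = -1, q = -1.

-17

∂F₂/∂p = -15*p^2 + 10*p
∂F₁/∂q = 10*q + 2
Scalar curl = -15*p^2 + 10*p - 10*q - 2
At (-1, -1): -17.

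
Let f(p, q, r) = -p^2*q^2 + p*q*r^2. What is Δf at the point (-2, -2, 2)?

-8

∂²f/∂p² = -2*q^2
∂²f/∂q² = -2*p^2
∂²f/∂r² = 2*p*q
∇²f = -2*p^2 + 2*p*q - 2*q^2
At (-2, -2, 2): -8.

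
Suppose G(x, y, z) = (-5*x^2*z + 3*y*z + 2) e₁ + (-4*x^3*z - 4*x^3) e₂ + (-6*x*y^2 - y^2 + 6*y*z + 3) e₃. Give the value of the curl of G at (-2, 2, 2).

(∇×G)₁ = ∂G₃/∂y − ∂G₂/∂z = 4*x^3 - 12*x*y - 2*y + 6*z
(∇×G)₂ = ∂G₁/∂z − ∂G₃/∂x = -5*x^2 + 6*y^2 + 3*y
(∇×G)₃ = ∂G₂/∂x − ∂G₁/∂y = -12*x^2*z - 12*x^2 - 3*z
∇×G = (4*x^3 - 12*x*y - 2*y + 6*z, -5*x^2 + 6*y^2 + 3*y, -12*x^2*z - 12*x^2 - 3*z)
At (-2, 2, 2): (24, 10, -150).

(24, 10, -150)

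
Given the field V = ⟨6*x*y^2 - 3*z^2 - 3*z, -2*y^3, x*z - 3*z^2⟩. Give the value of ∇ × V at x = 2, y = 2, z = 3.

(∇×V)₁ = ∂V₃/∂y − ∂V₂/∂z = 0
(∇×V)₂ = ∂V₁/∂z − ∂V₃/∂x = -7*z - 3
(∇×V)₃ = ∂V₂/∂x − ∂V₁/∂y = -12*x*y
∇×V = (0, -7*z - 3, -12*x*y)
At (2, 2, 3): (0, -24, -48).

(0, -24, -48)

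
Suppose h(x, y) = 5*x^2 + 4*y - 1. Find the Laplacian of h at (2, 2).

∂²h/∂x² = 10
∂²h/∂y² = 0
∇²h = 10
At (2, 2): 10.

10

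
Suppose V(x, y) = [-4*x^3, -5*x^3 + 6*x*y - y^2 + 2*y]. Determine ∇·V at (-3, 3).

-130

∂V₁/∂x = -12*x^2
∂V₂/∂y = 6*x - 2*y + 2
∇·V = -12*x^2 + 6*x - 2*y + 2
At (-3, 3): -130.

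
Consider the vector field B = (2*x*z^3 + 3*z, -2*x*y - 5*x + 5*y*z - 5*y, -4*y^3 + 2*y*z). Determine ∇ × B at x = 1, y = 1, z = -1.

(∇×B)₁ = ∂B₃/∂y − ∂B₂/∂z = -12*y^2 - 5*y + 2*z
(∇×B)₂ = ∂B₁/∂z − ∂B₃/∂x = 6*x*z^2 + 3
(∇×B)₃ = ∂B₂/∂x − ∂B₁/∂y = -2*y - 5
∇×B = (-12*y^2 - 5*y + 2*z, 6*x*z^2 + 3, -2*y - 5)
At (1, 1, -1): (-19, 9, -7).

(-19, 9, -7)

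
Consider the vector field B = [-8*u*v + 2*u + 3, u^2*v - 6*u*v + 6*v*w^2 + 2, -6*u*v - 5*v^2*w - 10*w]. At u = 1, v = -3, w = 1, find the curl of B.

(60, -18, 20)

(∇×B)₁ = ∂B₃/∂v − ∂B₂/∂w = -6*u - 22*v*w
(∇×B)₂ = ∂B₁/∂w − ∂B₃/∂u = 6*v
(∇×B)₃ = ∂B₂/∂u − ∂B₁/∂v = 2*u*v + 8*u - 6*v
∇×B = (-6*u - 22*v*w, 6*v, 2*u*v + 8*u - 6*v)
At (1, -3, 1): (60, -18, 20).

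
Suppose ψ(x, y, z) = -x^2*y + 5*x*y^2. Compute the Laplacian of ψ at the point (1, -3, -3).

16

∂²ψ/∂x² = -2*y
∂²ψ/∂y² = 10*x
∂²ψ/∂z² = 0
∇²ψ = 10*x - 2*y
At (1, -3, -3): 16.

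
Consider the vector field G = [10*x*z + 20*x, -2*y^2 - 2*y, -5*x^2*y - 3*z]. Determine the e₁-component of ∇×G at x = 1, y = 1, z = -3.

(∇×G)_1 = ∂G₃/∂y − ∂G₂/∂z
= -5*x^2 − (0)
= -5*x^2
At (1, 1, -3): -5.

-5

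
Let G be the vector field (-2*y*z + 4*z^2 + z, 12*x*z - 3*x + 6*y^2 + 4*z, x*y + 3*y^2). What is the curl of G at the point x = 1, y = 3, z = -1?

(3, -16, -17)

(∇×G)₁ = ∂G₃/∂y − ∂G₂/∂z = -11*x + 6*y - 4
(∇×G)₂ = ∂G₁/∂z − ∂G₃/∂x = -3*y + 8*z + 1
(∇×G)₃ = ∂G₂/∂x − ∂G₁/∂y = 14*z - 3
∇×G = (-11*x + 6*y - 4, -3*y + 8*z + 1, 14*z - 3)
At (1, 3, -1): (3, -16, -17).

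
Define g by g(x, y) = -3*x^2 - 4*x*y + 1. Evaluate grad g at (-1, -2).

∂g/∂x = -6*x - 4*y
∂g/∂y = -4*x
∇g = (-6*x - 4*y, -4*x)
At (-1, -2): (14, 4).

(14, 4)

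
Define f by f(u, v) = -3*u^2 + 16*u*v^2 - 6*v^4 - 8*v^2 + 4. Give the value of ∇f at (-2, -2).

∂f/∂u = -6*u + 16*v^2
∂f/∂v = 32*u*v - 24*v^3 - 16*v
∇f = (-6*u + 16*v^2, 32*u*v - 24*v^3 - 16*v)
At (-2, -2): (76, 352).

(76, 352)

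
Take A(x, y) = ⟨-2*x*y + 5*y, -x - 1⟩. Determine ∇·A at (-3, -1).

2

∂A₁/∂x = -2*y
∂A₂/∂y = 0
∇·A = -2*y
At (-3, -1): 2.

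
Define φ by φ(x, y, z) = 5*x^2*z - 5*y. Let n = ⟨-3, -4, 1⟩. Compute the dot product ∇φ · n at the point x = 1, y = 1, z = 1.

-5

∂φ/∂x = 10*x*z
∂φ/∂y = -5
∂φ/∂z = 5*x^2
∇φ at (1, 1, 1) = (10, -5, 5)
∇φ · n = (10)(-3) + (-5)(-4) + (5)(1) = -5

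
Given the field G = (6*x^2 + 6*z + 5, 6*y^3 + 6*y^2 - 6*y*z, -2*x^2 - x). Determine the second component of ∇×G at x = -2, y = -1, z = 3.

(∇×G)_2 = ∂G₁/∂z − ∂G₃/∂x
= 6 − (-4*x - 1)
= 4*x + 7
At (-2, -1, 3): -1.

-1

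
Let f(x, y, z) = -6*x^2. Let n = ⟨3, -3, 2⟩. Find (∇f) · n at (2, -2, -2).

∂f/∂x = -12*x
∂f/∂y = 0
∂f/∂z = 0
∇f at (2, -2, -2) = (-24, 0, 0)
∇f · n = (-24)(3) + (0)(-3) + (0)(2) = -72

-72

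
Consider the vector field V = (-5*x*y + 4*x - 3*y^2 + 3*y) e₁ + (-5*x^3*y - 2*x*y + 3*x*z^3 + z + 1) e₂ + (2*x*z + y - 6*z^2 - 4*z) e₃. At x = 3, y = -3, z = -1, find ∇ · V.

∂V₁/∂x = -5*y + 4
∂V₂/∂y = -5*x^3 - 2*x
∂V₃/∂z = 2*x - 12*z - 4
∇·V = -5*x^3 - 5*y - 12*z
At (3, -3, -1): -108.

-108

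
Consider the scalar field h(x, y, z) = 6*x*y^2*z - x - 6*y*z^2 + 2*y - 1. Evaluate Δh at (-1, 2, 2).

∂²h/∂x² = 0
∂²h/∂y² = 12*x*z
∂²h/∂z² = -12*y
∇²h = 12*x*z - 12*y
At (-1, 2, 2): -48.

-48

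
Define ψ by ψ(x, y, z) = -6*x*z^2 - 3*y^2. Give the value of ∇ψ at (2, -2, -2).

(-24, 12, 48)

∂ψ/∂x = -6*z^2
∂ψ/∂y = -6*y
∂ψ/∂z = -12*x*z
∇ψ = (-6*z^2, -6*y, -12*x*z)
At (2, -2, -2): (-24, 12, 48).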